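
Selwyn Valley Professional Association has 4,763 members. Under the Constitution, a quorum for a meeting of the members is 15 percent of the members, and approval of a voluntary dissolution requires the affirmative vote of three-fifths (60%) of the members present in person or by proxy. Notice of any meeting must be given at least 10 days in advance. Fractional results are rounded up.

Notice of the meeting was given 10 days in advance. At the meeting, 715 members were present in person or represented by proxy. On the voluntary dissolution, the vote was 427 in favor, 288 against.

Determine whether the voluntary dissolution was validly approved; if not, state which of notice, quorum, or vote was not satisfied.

Notice: 10 days given; 10 required. Satisfied.
Quorum: 15% of 4,763 = 714.45, rounded up to 715; 715 present. Satisfied.
Vote: requires three-fifths of those present (715); 3/5 of 715 = 429, so 429 needed; 427 in favor. Not satisfied.

Invalid — vote requirement not satisfied.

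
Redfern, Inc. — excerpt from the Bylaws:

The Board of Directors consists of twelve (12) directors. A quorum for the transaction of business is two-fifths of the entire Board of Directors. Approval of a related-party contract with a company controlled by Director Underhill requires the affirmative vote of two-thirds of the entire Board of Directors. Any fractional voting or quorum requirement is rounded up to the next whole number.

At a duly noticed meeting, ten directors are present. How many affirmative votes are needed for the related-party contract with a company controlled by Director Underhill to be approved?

The related-party contract with a company controlled by Director Underhill requires two-thirds of the entire Board of Directors (12).
2/3 of 12 = 8.

8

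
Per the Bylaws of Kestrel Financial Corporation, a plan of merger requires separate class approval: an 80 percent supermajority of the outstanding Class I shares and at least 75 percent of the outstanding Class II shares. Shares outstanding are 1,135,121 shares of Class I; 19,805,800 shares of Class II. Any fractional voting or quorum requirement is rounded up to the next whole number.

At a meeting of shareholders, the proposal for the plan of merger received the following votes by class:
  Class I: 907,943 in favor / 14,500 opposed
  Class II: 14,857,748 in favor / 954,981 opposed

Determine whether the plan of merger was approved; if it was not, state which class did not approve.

Not approved — the Class I shares did not give the required vote.

Class I: 4/5 of 1135121 = 908096.80, rounded up to 908097; 908,097 required, 907,943 in favor — not approved.
Class II: 3/4 of 19805800 = 14854350; 14,854,350 required, 14,857,748 in favor — approved.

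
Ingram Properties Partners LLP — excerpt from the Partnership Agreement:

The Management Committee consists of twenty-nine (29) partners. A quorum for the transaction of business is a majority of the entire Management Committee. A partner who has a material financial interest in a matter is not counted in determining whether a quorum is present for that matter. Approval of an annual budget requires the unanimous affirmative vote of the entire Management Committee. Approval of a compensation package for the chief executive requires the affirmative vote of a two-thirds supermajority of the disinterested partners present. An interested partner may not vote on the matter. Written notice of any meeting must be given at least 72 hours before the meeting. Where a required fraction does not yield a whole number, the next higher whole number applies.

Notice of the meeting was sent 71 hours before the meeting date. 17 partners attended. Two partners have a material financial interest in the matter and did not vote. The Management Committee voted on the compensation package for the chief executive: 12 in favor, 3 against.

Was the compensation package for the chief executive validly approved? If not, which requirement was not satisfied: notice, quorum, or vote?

Notice: 71 hours given; 72 required (71 < 72). Not satisfied.
Quorum: 17 present, but the 2 interested partners do not count, leaving 15. Quorum is 15. Satisfied.
Vote: the compensation package for the chief executive requires two-thirds of the disinterested partners present (17 − 2 = 15). 2/3 of 15 = 10, so 10 affirmative votes are needed; 12 voted in favor. Satisfied.

Invalid — notice requirement not satisfied.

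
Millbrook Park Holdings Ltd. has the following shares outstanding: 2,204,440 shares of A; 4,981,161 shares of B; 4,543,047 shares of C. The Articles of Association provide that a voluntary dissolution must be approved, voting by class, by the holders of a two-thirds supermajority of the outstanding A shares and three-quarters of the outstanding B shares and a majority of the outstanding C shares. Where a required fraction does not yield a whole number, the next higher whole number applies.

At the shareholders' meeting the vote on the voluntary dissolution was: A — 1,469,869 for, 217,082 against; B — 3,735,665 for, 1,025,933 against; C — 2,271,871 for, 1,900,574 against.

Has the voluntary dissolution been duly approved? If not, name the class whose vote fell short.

A: 2/3 of 2204440 = 1469626.67, rounded up to 1469627; 1,469,627 required, 1,469,869 in favor — approved.
B: 3/4 of 4981161 = 3735870.75, rounded up to 3735871; 3,735,871 required, 3,735,665 in favor — not approved.
C: a majority of 4543047 is 2271524; 2,271,524 required, 2,271,871 in favor — approved.

Not approved — the B shares did not give the required vote.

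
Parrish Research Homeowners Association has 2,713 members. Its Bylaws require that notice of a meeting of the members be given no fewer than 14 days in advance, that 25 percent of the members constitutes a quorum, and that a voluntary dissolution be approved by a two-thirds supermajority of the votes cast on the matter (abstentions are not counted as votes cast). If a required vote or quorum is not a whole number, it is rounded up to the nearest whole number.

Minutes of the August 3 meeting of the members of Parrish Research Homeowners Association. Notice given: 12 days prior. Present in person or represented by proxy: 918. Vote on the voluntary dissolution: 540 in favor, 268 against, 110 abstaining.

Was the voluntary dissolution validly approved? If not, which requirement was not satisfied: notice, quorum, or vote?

Invalid — notice requirement not satisfied.

Notice: 12 days given; 14 required. Not satisfied.
Quorum: 25% of 2,713 = 678.25, rounded up to 679; 918 present. Satisfied.
Vote: requires two-thirds of the votes cast (918 − 110 abstaining = 808); 2/3 of 808 = 538.67, rounded up to 539, so 539 needed; 540 in favor. Satisfied.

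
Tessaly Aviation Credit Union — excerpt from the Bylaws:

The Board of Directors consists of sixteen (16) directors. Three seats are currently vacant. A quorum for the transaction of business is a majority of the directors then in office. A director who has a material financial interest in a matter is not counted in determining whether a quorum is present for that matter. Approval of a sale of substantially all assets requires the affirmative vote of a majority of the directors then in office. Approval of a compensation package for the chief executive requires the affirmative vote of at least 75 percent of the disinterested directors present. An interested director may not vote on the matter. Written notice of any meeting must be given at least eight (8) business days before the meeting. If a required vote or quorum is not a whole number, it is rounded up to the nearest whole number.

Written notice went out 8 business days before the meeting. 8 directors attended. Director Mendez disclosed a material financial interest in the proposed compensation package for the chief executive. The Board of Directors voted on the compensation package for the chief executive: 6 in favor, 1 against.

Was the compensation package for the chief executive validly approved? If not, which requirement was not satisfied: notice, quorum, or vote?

Valid — all requirements satisfied.

Notice: 8 business days given; 8 required (8 ≥ 8). Satisfied.
Quorum: 8 present, but the 1 interested director does not count, leaving 7. Quorum is 7. Satisfied.
Vote: the compensation package for the chief executive requires three-fourths of the disinterested directors present (8 − 1 = 7). 3/4 of 7 = 5.25, rounded up to 6, so 6 affirmative votes are needed; 6 voted in favor. Satisfied.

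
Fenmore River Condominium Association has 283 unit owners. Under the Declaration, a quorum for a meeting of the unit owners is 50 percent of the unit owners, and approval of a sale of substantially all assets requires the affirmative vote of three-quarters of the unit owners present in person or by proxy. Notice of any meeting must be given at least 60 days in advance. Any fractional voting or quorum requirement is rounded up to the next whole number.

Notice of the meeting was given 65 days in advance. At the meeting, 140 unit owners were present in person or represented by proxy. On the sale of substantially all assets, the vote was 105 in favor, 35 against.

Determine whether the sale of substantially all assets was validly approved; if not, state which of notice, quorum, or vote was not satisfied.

Notice: 65 days given; 60 required. Satisfied.
Quorum: 50% of 283 = 141.50, rounded up to 142; 140 present. Not satisfied.
Vote: requires three-fourths of those present (140); 3/4 of 140 = 105, so 105 needed; 105 in favor. Satisfied.

Invalid — quorum requirement not satisfied.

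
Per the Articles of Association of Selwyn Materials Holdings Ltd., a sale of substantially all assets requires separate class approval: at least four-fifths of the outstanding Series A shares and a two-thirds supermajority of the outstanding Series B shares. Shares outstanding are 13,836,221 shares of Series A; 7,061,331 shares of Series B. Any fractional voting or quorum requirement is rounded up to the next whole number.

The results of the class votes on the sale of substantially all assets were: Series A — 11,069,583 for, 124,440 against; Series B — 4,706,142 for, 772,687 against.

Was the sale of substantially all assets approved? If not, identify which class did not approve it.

Series A: 4/5 of 13836221 = 11068976.80, rounded up to 11068977; 11,068,977 required, 11,069,583 in favor — approved.
Series B: 2/3 of 7061331 = 4707554; 4,707,554 required, 4,706,142 in favor — not approved.

Not approved — the Series B shares did not give the required vote.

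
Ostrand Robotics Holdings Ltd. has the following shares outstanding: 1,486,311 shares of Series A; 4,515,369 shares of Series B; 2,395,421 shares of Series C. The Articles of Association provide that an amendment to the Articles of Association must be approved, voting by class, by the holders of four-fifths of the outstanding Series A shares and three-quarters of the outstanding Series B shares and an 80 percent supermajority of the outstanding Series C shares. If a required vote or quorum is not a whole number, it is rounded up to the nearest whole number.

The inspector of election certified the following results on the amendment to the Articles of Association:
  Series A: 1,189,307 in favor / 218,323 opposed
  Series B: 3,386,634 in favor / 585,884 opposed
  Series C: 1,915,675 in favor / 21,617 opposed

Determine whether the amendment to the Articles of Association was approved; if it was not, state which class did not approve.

Series A: 4/5 of 1486311 = 1189048.80, rounded up to 1189049; 1,189,049 required, 1,189,307 in favor — approved.
Series B: 3/4 of 4515369 = 3386526.75, rounded up to 3386527; 3,386,527 required, 3,386,634 in favor — approved.
Series C: 4/5 of 2395421 = 1916336.80, rounded up to 1916337; 1,916,337 required, 1,915,675 in favor — not approved.

Not approved — the Series C shares did not give the required vote.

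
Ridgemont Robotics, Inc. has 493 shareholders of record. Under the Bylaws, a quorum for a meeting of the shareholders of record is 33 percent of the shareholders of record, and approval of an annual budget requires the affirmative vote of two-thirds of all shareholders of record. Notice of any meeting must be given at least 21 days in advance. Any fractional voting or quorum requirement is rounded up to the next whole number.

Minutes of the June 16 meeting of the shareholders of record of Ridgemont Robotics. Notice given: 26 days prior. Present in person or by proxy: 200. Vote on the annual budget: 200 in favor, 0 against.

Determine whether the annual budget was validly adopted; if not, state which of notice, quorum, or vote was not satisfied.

Notice: 26 days given; 21 required. Satisfied.
Quorum: 33% of 493 = 162.69, rounded up to 163; 200 present. Satisfied.
Vote: requires two-thirds of all shareholders of record (493); 2/3 of 493 = 328.67, rounded up to 329, so 329 needed; 200 in favor. Not satisfied.

Invalid — vote requirement not satisfied.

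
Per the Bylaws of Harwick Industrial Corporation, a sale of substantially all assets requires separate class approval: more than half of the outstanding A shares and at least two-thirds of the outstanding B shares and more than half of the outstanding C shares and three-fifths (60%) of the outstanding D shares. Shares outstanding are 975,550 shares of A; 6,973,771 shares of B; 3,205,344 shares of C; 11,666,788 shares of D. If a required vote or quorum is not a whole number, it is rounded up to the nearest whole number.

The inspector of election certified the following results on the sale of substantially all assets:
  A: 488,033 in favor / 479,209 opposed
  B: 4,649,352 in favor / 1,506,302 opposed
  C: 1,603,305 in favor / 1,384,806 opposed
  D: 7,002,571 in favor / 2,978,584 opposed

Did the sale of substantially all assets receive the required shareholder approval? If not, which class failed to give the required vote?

Approved — every class gave the required vote.

A: a majority of 975550 is 487776; 487,776 required, 488,033 in favor — approved.
B: 2/3 of 6973771 = 4649180.67, rounded up to 4649181; 4,649,181 required, 4,649,352 in favor — approved.
C: a majority of 3205344 is 1602673; 1,602,673 required, 1,603,305 in favor — approved.
D: 3/5 of 11666788 = 7000072.80, rounded up to 7000073; 7,000,073 required, 7,002,571 in favor — approved.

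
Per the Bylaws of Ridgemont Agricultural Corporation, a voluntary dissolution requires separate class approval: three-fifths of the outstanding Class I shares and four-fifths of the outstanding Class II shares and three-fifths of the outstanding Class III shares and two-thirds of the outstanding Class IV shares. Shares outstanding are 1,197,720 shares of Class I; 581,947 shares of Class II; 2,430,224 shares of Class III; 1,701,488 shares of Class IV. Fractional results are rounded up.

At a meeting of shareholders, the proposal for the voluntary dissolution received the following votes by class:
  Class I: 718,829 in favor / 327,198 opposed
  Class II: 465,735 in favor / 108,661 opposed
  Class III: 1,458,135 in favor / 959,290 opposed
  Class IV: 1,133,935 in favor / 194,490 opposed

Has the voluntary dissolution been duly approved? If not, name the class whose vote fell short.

Not approved — the Class IV shares did not give the required vote.

Class I: 3/5 of 1197720 = 718632; 718,632 required, 718,829 in favor — approved.
Class II: 4/5 of 581947 = 465557.60, rounded up to 465558; 465,558 required, 465,735 in favor — approved.
Class III: 3/5 of 2430224 = 1458134.40, rounded up to 1458135; 1,458,135 required, 1,458,135 in favor — approved.
Class IV: 2/3 of 1701488 = 1134325.33, rounded up to 1134326; 1,134,326 required, 1,133,935 in favor — not approved.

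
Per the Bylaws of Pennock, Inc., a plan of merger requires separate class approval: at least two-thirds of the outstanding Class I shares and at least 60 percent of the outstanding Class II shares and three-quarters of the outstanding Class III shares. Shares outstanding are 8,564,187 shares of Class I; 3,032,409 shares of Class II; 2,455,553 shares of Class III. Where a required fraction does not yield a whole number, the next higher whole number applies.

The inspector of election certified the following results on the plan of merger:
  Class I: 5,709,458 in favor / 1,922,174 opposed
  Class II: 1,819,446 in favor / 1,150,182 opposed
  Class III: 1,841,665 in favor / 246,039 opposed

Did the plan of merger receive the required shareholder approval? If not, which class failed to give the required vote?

Approved — every class gave the required vote.

Class I: 2/3 of 8564187 = 5709458; 5,709,458 required, 5,709,458 in favor — approved.
Class II: 3/5 of 3032409 = 1819445.40, rounded up to 1819446; 1,819,446 required, 1,819,446 in favor — approved.
Class III: 3/4 of 2455553 = 1841664.75, rounded up to 1841665; 1,841,665 required, 1,841,665 in favor — approved.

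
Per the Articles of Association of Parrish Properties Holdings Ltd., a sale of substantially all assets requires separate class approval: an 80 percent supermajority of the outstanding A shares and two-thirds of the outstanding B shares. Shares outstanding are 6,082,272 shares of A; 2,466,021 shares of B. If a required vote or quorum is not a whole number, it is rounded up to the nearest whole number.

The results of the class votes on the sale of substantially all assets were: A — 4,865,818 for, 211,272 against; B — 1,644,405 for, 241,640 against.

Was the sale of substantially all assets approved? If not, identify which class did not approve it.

A: 4/5 of 6082272 = 4865817.60, rounded up to 4865818; 4,865,818 required, 4,865,818 in favor — approved.
B: 2/3 of 2466021 = 1644014; 1,644,014 required, 1,644,405 in favor — approved.

Approved — every class gave the required vote.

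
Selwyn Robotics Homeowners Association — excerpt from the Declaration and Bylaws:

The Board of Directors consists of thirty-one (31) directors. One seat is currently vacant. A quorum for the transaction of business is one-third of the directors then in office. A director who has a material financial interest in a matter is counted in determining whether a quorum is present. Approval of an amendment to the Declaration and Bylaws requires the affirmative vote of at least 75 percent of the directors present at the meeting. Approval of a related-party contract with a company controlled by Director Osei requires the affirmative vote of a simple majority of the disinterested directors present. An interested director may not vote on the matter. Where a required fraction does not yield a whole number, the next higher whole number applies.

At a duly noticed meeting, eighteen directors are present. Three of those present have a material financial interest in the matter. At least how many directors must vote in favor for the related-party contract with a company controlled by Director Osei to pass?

8

The related-party contract with a company controlled by Director Osei requires a majority of the disinterested directors present (18 − 3 = 15).
A majority of 15 is 8.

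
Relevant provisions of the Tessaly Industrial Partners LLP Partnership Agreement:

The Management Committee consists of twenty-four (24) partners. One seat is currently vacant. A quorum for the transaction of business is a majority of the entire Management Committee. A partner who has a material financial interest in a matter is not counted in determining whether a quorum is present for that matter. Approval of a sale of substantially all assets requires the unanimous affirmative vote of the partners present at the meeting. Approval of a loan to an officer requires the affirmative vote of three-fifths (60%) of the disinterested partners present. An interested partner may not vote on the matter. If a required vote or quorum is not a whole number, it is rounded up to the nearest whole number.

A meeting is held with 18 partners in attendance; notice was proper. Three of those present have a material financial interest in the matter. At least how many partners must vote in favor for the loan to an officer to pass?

9

The loan to an officer requires three-fifths of the disinterested partners present (18 − 3 = 15).
3/5 of 15 = 9.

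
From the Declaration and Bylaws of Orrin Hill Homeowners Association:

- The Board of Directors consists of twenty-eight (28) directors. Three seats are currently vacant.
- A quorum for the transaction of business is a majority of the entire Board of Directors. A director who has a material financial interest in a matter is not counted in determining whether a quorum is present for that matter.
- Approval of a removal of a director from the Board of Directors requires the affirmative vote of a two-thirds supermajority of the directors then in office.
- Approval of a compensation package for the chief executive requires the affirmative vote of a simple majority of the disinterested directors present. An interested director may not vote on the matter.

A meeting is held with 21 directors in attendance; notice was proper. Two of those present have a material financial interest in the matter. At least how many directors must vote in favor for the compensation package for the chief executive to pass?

The compensation package for the chief executive requires a majority of the disinterested directors present (21 − 2 = 19).
A majority of 19 is 10.

10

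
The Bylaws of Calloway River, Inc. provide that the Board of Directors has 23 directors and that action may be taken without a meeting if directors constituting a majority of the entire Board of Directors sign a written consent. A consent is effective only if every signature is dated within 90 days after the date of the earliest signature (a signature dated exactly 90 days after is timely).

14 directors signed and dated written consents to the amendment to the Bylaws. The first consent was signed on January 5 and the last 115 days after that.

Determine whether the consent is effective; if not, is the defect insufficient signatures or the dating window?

Not effective — dating-window requirement not satisfied.

Signatures required: a majority of 23 — a majority of 23 is 12, so 12 needed; 14 signed. Sufficient.
Dating window: the latest signature is 115 days after the earliest; the limit is 90 days. Outside the window.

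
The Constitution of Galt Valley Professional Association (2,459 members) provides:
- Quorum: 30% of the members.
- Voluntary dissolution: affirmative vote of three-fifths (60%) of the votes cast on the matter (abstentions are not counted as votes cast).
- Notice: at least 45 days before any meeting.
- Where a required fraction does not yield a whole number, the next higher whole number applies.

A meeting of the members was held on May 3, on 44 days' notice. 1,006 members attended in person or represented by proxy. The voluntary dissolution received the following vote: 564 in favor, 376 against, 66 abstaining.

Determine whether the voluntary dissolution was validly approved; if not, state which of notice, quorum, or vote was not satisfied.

Invalid — notice requirement not satisfied.

Notice: 44 days given; 45 required. Not satisfied.
Quorum: 30% of 2,459 = 737.70, rounded up to 738; 1,006 present. Satisfied.
Vote: requires three-fifths of the votes cast (1,006 − 66 abstaining = 940); 3/5 of 940 = 564, so 564 needed; 564 in favor. Satisfied.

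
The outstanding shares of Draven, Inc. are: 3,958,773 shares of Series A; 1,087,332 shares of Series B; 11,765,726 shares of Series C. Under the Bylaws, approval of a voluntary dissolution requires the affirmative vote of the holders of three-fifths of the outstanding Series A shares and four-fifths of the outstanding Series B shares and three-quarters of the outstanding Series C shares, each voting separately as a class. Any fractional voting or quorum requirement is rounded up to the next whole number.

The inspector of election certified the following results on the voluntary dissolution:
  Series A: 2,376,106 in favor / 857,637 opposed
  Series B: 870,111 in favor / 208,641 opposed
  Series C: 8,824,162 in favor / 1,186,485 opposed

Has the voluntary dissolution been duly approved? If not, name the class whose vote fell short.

Series A: 3/5 of 3958773 = 2375263.80, rounded up to 2375264; 2,375,264 required, 2,376,106 in favor — approved.
Series B: 4/5 of 1087332 = 869865.60, rounded up to 869866; 869,866 required, 870,111 in favor — approved.
Series C: 3/4 of 11765726 = 8824294.50, rounded up to 8824295; 8,824,295 required, 8,824,162 in favor — not approved.

Not approved — the Series C shares did not give the required vote.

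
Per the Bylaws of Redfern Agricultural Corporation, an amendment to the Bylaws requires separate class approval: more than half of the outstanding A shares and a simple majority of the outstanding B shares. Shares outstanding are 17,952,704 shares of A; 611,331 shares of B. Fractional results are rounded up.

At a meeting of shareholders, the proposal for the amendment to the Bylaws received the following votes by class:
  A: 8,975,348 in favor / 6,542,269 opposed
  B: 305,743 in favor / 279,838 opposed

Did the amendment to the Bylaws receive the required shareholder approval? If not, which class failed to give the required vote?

Not approved — the A shares did not give the required vote.

A: a majority of 17952704 is 8976353; 8,976,353 required, 8,975,348 in favor — not approved.
B: a majority of 611331 is 305666; 305,666 required, 305,743 in favor — approved.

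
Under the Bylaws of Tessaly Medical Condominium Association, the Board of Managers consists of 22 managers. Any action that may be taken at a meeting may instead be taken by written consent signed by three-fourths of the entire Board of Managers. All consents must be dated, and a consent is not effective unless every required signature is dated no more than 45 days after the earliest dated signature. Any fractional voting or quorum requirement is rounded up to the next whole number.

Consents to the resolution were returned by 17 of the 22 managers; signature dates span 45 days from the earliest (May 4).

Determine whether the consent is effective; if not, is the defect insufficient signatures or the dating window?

Signatures required: three-fourths of 22 — 3/4 of 22 = 16.50, rounded up to 17, so 17 needed; 17 signed. Sufficient.
Dating window: the latest signature is 45 days after the earliest; the limit is 45 days. Within the window.

Effective — both the signature and dating-window requirements are satisfied.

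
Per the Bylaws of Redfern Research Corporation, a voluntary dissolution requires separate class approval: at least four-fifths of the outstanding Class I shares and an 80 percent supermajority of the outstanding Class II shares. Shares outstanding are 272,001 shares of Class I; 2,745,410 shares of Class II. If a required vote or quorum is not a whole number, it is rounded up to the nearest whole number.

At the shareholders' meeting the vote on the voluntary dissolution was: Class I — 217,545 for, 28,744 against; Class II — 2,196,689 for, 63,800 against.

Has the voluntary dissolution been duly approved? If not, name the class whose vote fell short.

Class I: 4/5 of 272001 = 217600.80, rounded up to 217601; 217,601 required, 217,545 in favor — not approved.
Class II: 4/5 of 2745410 = 2196328; 2,196,328 required, 2,196,689 in favor — approved.

Not approved — the Class I shares did not give the required vote.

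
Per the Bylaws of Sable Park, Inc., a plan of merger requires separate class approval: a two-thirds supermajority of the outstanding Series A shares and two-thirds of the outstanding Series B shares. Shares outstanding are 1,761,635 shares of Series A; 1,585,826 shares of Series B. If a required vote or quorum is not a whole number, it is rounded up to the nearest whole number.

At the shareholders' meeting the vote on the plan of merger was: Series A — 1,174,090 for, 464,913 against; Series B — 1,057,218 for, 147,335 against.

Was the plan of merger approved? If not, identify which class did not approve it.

Not approved — the Series A shares did not give the required vote.

Series A: 2/3 of 1761635 = 1174423.33, rounded up to 1174424; 1,174,424 required, 1,174,090 in favor — not approved.
Series B: 2/3 of 1585826 = 1057217.33, rounded up to 1057218; 1,057,218 required, 1,057,218 in favor — approved.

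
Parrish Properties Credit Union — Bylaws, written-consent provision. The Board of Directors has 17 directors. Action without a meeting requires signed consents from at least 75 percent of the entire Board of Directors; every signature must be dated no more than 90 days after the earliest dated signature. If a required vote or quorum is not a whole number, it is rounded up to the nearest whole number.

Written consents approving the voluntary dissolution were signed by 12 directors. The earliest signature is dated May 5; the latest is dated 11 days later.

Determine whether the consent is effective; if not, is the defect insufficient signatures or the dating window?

Not effective — insufficient signatures.

Signatures required: at least 75 percent of 17 — 3/4 of 17 = 12.75, rounded up to 13, so 13 needed; 12 signed. Insufficient.
Dating window: the latest signature is 11 days after the earliest; the limit is 90 days. Within the window.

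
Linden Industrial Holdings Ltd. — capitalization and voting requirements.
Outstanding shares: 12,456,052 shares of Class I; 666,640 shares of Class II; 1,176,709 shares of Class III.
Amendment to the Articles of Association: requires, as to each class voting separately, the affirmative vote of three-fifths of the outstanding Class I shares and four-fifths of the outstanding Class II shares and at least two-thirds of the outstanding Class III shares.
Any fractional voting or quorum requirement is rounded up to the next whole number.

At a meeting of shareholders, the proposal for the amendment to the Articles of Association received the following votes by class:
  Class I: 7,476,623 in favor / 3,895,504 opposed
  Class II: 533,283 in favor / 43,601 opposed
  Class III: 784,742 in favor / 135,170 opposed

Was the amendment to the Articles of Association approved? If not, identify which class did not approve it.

Not approved — the Class II shares did not give the required vote.

Class I: 3/5 of 12456052 = 7473631.20, rounded up to 7473632; 7,473,632 required, 7,476,623 in favor — approved.
Class II: 4/5 of 666640 = 533312; 533,312 required, 533,283 in favor — not approved.
Class III: 2/3 of 1176709 = 784472.67, rounded up to 784473; 784,473 required, 784,742 in favor — approved.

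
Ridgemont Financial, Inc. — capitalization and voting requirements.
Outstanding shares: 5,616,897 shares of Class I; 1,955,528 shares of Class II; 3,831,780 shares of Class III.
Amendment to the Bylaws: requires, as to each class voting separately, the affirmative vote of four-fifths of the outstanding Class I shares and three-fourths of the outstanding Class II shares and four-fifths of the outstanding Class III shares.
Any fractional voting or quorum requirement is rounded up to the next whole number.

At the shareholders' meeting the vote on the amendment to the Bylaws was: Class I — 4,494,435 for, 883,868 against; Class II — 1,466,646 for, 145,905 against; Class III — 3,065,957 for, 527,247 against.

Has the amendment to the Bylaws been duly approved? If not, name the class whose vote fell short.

Approved — every class gave the required vote.

Class I: 4/5 of 5616897 = 4493517.60, rounded up to 4493518; 4,493,518 required, 4,494,435 in favor — approved.
Class II: 3/4 of 1955528 = 1466646; 1,466,646 required, 1,466,646 in favor — approved.
Class III: 4/5 of 3831780 = 3065424; 3,065,424 required, 3,065,957 in favor — approved.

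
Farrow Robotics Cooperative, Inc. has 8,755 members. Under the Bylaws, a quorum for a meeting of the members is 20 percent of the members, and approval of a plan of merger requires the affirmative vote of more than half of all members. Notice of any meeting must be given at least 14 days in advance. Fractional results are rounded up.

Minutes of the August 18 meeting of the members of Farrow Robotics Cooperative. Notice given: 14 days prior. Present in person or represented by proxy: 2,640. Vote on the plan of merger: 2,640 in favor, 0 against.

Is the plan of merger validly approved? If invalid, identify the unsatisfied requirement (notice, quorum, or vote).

Invalid — vote requirement not satisfied.

Notice: 14 days given; 14 required. Satisfied.
Quorum: 20% of 8,755 = 1,751; 2,640 present. Satisfied.
Vote: requires a majority of all members (8,755); a majority of 8755 is 4378, so 4,378 needed; 2,640 in favor. Not satisfied.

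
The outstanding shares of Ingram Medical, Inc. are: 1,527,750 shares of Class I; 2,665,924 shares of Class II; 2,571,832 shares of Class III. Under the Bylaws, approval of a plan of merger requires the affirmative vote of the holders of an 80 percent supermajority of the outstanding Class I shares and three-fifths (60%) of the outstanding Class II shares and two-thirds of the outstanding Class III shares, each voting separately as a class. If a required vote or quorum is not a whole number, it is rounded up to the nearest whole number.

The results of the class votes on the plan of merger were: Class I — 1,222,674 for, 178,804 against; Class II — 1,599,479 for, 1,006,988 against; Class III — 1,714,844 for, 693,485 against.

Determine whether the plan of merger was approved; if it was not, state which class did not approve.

Not approved — the Class II shares did not give the required vote.

Class I: 4/5 of 1527750 = 1222200; 1,222,200 required, 1,222,674 in favor — approved.
Class II: 3/5 of 2665924 = 1599554.40, rounded up to 1599555; 1,599,555 required, 1,599,479 in favor — not approved.
Class III: 2/3 of 2571832 = 1714554.67, rounded up to 1714555; 1,714,555 required, 1,714,844 in favor — approved.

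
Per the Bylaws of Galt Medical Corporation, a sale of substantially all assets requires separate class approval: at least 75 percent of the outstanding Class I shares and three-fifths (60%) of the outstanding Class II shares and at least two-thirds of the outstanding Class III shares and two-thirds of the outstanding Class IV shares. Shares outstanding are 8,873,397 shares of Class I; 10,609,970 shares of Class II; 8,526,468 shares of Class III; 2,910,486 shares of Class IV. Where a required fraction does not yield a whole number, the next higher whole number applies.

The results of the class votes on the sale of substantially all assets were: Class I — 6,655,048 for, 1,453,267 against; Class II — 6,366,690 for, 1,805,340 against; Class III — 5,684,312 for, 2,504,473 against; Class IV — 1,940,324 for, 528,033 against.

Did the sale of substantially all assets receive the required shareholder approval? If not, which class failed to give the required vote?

Class I: 3/4 of 8873397 = 6655047.75, rounded up to 6655048; 6,655,048 required, 6,655,048 in favor — approved.
Class II: 3/5 of 10609970 = 6365982; 6,365,982 required, 6,366,690 in favor — approved.
Class III: 2/3 of 8526468 = 5684312; 5,684,312 required, 5,684,312 in favor — approved.
Class IV: 2/3 of 2910486 = 1940324; 1,940,324 required, 1,940,324 in favor — approved.

Approved — every class gave the required vote.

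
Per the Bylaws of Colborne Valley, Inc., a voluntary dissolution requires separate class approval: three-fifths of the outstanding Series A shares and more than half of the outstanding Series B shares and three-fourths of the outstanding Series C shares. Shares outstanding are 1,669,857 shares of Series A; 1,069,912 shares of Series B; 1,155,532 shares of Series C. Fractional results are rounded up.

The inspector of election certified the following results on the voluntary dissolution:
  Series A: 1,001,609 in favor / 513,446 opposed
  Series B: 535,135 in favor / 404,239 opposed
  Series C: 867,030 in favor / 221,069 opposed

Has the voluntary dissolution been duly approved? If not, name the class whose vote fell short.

Not approved — the Series A shares did not give the required vote.

Series A: 3/5 of 1669857 = 1001914.20, rounded up to 1001915; 1,001,915 required, 1,001,609 in favor — not approved.
Series B: a majority of 1069912 is 534957; 534,957 required, 535,135 in favor — approved.
Series C: 3/4 of 1155532 = 866649; 866,649 required, 867,030 in favor — approved.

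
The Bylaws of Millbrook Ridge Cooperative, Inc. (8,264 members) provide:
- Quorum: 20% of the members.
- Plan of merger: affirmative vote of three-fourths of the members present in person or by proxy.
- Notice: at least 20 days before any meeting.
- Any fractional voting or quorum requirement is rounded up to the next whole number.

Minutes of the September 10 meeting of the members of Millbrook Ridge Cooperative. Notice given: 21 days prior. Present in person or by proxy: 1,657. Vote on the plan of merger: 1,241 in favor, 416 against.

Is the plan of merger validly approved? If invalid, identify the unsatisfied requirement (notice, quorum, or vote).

Notice: 21 days given; 20 required. Satisfied.
Quorum: 20% of 8,264 = 1,652.80, rounded up to 1,653; 1,657 present. Satisfied.
Vote: requires three-fourths of those present (1,657); 3/4 of 1657 = 1242.75, rounded up to 1243, so 1,243 needed; 1,241 in favor. Not satisfied.

Invalid — vote requirement not satisfied.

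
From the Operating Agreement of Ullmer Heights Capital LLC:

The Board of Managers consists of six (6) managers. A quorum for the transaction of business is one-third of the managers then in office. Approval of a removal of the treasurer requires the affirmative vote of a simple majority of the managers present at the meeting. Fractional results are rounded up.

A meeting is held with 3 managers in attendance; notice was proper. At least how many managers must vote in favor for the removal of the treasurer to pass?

The removal of the treasurer requires a majority of the managers present (3).
A majority of 3 is 2.

2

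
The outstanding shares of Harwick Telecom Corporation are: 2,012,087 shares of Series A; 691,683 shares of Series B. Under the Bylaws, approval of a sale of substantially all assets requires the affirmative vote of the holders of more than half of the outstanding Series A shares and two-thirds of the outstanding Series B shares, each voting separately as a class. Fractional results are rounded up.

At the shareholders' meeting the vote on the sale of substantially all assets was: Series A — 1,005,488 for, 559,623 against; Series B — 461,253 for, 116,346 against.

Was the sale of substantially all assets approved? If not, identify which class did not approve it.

Not approved — the Series A shares did not give the required vote.

Series A: a majority of 2012087 is 1006044; 1,006,044 required, 1,005,488 in favor — not approved.
Series B: 2/3 of 691683 = 461122; 461,122 required, 461,253 in favor — approved.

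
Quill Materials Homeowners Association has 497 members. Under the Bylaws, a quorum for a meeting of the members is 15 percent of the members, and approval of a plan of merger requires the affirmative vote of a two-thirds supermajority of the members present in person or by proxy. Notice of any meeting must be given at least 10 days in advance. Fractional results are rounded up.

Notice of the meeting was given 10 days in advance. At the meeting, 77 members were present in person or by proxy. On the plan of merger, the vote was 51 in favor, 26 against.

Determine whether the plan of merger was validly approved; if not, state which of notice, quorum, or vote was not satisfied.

Notice: 10 days given; 10 required. Satisfied.
Quorum: 15% of 497 = 74.55, rounded up to 75; 77 present. Satisfied.
Vote: requires two-thirds of those present (77); 2/3 of 77 = 51.33, rounded up to 52, so 52 needed; 51 in favor. Not satisfied.

Invalid — vote requirement not satisfied.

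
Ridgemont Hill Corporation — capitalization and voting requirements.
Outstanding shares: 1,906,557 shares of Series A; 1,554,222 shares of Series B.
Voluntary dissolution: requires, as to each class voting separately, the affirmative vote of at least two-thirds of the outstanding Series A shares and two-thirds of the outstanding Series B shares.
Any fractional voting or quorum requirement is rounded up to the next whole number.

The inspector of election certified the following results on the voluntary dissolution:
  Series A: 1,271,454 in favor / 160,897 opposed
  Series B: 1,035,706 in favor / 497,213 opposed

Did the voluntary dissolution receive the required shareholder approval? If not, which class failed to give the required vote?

Series A: 2/3 of 1906557 = 1271038; 1,271,038 required, 1,271,454 in favor — approved.
Series B: 2/3 of 1554222 = 1036148; 1,036,148 required, 1,035,706 in favor — not approved.

Not approved — the Series B shares did not give the required vote.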